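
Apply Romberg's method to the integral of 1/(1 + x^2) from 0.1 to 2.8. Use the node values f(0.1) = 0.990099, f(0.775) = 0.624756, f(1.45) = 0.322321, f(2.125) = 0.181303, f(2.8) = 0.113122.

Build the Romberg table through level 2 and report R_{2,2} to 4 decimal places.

1.1215

R_{0,0} (trapezoid, 1 panel, h=2.7000): 1.489348
R_{1,0} (trapezoid, 2 panels, h=1.3500): 1.179808
R_{2,0} (trapezoid, 4 panels, h=0.6750): 1.133994
R_{1,1} = 1.179808 + (1.179808 − 1.489348)/3 = 1.076628
R_{2,1} = 1.133994 + (1.133994 − 1.179808)/3 = 1.118723
R_{2,2} = 1.118723 + (1.118723 − 1.076628)/15 = 1.121529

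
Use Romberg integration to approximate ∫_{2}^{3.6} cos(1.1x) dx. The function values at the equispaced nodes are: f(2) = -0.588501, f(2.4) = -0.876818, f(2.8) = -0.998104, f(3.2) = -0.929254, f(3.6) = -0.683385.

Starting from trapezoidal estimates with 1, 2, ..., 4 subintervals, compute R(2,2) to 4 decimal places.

R(0,0) (trapezoid, 1 panel, h=1.6000): -1.017509
R(1,0) (trapezoid, 2 panels, h=0.8000): -1.307238
R(2,0) (trapezoid, 4 panels, h=0.4000): -1.376048
R(1,1) = -1.307238 + (-1.307238 − (-1.017509))/3 = -1.403814
R(2,1) = -1.376048 + (-1.376048 − (-1.307238))/3 = -1.398985
R(2,2) = -1.398985 + (-1.398985 − (-1.403814))/15 = -1.398663

-1.3987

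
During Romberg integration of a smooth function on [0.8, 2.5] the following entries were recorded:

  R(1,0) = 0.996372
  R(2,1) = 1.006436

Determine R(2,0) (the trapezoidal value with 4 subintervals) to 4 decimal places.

From R(2,1) = (4·R(2,0) − R(1,0))/3, solve for R(2,0):
4·R(2,0) = 3·1.006436 + 0.996372 = 4.015680
R(2,0) = 1.003920

1.0039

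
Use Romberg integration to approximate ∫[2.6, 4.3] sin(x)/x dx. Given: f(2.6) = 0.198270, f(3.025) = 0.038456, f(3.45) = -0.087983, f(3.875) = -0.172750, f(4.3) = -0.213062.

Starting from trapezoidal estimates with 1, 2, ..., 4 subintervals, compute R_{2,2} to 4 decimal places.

-0.1031

R_{0,0} (trapezoid, 1 panel, h=1.7000): -0.012573
R_{1,0} (trapezoid, 2 panels, h=0.8500): -0.081072
R_{2,0} (trapezoid, 4 panels, h=0.4250): -0.097611
R_{1,1} = -0.081072 + (-0.081072 − (-0.012573))/3 = -0.103905
R_{2,1} = -0.097611 + (-0.097611 − (-0.081072))/3 = -0.103124
R_{2,2} = -0.103124 + (-0.103124 − (-0.103905))/15 = -0.103072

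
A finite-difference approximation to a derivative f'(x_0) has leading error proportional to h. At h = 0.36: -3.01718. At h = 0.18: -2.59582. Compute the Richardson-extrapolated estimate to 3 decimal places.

The leading error scales as h; refining by a factor of 2 reduces it by 2^1 = 2.
Extrapolated value = (2·A(h/2) − A(h)) / (2 − 1)
= (2·(-2.59582) − (-3.01718)) / 1
= -2.17446 / 1 = -2.17446

-2.174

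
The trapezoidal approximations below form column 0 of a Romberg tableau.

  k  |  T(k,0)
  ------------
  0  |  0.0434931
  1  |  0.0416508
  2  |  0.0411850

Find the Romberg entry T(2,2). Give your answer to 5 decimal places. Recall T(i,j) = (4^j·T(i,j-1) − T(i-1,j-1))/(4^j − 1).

0.04103

Richardson extrapolation on the trapezoidal column (denominator 4−1=3):
T(1,1) = (4·0.0416508 − 0.0434931) / 3 = 0.0410367
T(2,1) = (4·0.0411850 − 0.0416508) / 3 = 0.0410297
T(2,2) = 0.0410297 + (0.0410297 − 0.0410367)/15 = 0.0410292
(Column j=1 coincides with Simpson's rule on the same nodes.)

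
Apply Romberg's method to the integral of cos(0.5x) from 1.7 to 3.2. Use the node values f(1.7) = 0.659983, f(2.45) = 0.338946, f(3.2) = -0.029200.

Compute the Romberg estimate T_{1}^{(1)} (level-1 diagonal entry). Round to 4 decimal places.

0.4966

T_{0}^{(0)} (trapezoid, 1 panel, h=1.5000): 0.473087
T_{1}^{(0)} (trapezoid, 2 panels, h=0.7500): 0.490753
T_{1}^{(1)} = 0.490753 + (0.490753 − 0.473087)/3 = 0.496642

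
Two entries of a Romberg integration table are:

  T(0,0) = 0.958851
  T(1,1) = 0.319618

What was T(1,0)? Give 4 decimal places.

From T(1,1) = (4·T(1,0) − T(0,0))/3, solve for T(1,0):
4·T(1,0) = 3·0.319618 + 0.958851 = 1.917705
T(1,0) = 0.479426

0.4794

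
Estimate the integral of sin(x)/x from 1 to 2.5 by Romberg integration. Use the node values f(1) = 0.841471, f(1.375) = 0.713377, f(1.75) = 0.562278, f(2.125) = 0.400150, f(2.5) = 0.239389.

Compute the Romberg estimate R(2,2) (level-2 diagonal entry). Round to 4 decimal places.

R(0,0) (trapezoid, 1 panel, h=1.5000): 0.810645
R(1,0) (trapezoid, 2 panels, h=0.7500): 0.827031
R(2,0) (trapezoid, 4 panels, h=0.3750): 0.831088
R(1,1) = 0.827031 + (0.827031 − 0.810645)/3 = 0.832493
R(2,1) = 0.831088 + (0.831088 − 0.827031)/3 = 0.832440
R(2,2) = 0.832440 + (0.832440 − 0.832493)/15 = 0.832436

0.8324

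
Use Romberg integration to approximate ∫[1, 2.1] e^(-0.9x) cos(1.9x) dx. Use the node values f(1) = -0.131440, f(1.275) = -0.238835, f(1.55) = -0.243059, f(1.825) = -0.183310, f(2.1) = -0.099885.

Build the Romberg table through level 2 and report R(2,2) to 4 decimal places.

R(0,0) (trapezoid, 1 panel, h=1.1000): -0.127229
R(1,0) (trapezoid, 2 panels, h=0.5500): -0.197297
R(2,0) (trapezoid, 4 panels, h=0.2750): -0.214738
R(1,1) = -0.197297 + (-0.197297 − (-0.127229))/3 = -0.220653
R(2,1) = -0.214738 + (-0.214738 − (-0.197297))/3 = -0.220552
R(2,2) = -0.220552 + (-0.220552 − (-0.220653))/15 = -0.220545

-0.2205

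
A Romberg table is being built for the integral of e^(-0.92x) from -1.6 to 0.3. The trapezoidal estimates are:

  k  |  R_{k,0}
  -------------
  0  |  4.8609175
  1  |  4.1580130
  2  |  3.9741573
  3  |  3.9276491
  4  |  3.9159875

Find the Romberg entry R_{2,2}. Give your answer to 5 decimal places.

3.91215

R_{1,1} = 4.1580130 + (4.1580130 − 4.8609175)/3 = 3.9237115
R_{2,1} = (4·3.9741573 − 4.1580130) / 3 = 3.9128721
R_{2,2} = (16·3.9128721 − 3.9237115) / 15 = 3.9121495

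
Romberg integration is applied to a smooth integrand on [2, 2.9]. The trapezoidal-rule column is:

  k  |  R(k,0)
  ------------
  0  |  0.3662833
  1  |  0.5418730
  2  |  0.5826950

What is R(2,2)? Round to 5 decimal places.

0.59603

Richardson extrapolation on the trapezoidal column (denominator 4−1=3):
R(1,1) = 0.5418730 + (0.5418730 − 0.3662833)/3 = 0.6004029
R(2,1) = 0.5826950 + (0.5826950 − 0.5418730)/3 = 0.5963023
R(2,2) = 0.5963023 + (0.5963023 − 0.6004029)/15 = 0.5960289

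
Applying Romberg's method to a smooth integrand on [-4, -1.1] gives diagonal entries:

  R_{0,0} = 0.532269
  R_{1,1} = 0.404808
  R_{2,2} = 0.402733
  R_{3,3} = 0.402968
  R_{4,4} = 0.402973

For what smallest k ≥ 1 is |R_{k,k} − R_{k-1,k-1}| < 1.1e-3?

k = 3

|R_{1,1} − R_{0,0}| = 0.127461 ≥ 1.1e-3
|R_{2,2} − R_{1,1}| = 0.002075 ≥ 1.1e-3
|R_{3,3} − R_{2,2}| = 0.000235 < 1.1e-3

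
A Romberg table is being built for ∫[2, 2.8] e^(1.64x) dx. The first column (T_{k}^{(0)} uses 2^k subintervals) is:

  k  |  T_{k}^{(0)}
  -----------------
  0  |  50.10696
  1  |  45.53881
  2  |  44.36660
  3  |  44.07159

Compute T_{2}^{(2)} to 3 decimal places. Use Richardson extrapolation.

43.973

Richardson extrapolation on the trapezoidal column (denominator 4−1=3):
T_{1}^{(1)} = 45.53881 + (45.53881 − 50.10696)/3 = 44.01609
T_{2}^{(1)} = 44.36660 + (44.36660 − 45.53881)/3 = 43.97586
T_{2}^{(2)} = 43.97586 + (43.97586 − 44.01609)/15 = 43.97318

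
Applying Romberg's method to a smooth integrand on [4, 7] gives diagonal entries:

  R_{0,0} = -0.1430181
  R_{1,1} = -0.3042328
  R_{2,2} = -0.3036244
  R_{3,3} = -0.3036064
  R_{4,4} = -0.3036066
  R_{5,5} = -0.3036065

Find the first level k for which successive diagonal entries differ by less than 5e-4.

|R_{1,1} − R_{0,0}| = 0.1612147 ≥ 5e-4
|R_{2,2} − R_{1,1}| = 0.0006084 ≥ 5e-4
|R_{3,3} − R_{2,2}| = 0.0000180 < 5e-4

k = 3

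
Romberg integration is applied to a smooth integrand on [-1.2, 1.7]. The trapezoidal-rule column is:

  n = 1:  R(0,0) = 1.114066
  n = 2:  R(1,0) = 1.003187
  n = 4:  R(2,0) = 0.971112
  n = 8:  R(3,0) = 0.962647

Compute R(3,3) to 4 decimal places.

Richardson extrapolation on the trapezoidal column (denominator 4−1=3):
R(1,1) = 1.003187 + (1.003187 − 1.114066)/3 = 0.966227
R(2,1) = (4·0.971112 − 1.003187) / 3 = 0.960420
R(3,1) = 0.962647 + (0.962647 − 0.971112)/3 = 0.959825
R(2,2) = 0.960420 + (0.960420 − 0.966227)/15 = 0.960033
R(3,2) = 0.959825 + (0.959825 − 0.960420)/15 = 0.959785
R(3,3) = 0.959785 + (0.959785 − 0.960033)/63 = 0.959781
(Column j=1 coincides with Simpson's rule on the same nodes.)

0.9598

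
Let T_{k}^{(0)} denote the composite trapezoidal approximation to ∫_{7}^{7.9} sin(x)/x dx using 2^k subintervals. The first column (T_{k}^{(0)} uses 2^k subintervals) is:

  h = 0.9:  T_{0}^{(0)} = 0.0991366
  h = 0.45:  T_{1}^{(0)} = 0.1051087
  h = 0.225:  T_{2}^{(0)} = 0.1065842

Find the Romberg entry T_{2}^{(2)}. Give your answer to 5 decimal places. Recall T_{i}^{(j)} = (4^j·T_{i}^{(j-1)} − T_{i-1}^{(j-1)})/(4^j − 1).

0.10707

T_{1}^{(1)} = 0.1051087 + (0.1051087 − 0.0991366)/3 = 0.1070994
T_{2}^{(1)} = 0.1065842 + (0.1065842 − 0.1051087)/3 = 0.1070760
T_{2}^{(2)} = (16·0.1070760 − 0.1070994) / 15 = 0.1070744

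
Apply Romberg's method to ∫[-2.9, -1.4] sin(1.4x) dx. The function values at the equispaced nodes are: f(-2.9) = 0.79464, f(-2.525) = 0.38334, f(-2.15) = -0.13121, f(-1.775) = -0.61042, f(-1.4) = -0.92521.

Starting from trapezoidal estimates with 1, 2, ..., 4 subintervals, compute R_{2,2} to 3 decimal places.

-0.163

R_{0,0} (trapezoid, 1 panel, h=1.5000): -0.09793
R_{1,0} (trapezoid, 2 panels, h=0.7500): -0.14737
R_{2,0} (trapezoid, 4 panels, h=0.3750): -0.15884
R_{1,1} = -0.14737 + (-0.14737 − (-0.09793))/3 = -0.16385
R_{2,1} = -0.15884 + (-0.15884 − (-0.14737))/3 = -0.16266
R_{2,2} = -0.16266 + (-0.16266 − (-0.16385))/15 = -0.16258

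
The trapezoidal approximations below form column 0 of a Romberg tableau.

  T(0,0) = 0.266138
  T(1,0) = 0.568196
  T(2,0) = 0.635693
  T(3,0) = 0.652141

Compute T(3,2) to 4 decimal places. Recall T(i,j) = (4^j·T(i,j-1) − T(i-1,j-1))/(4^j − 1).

0.6576

T(2,1) = (4·0.635693 − 0.568196) / 3 = 0.658192
T(3,1) = (4·0.652141 − 0.635693) / 3 = 0.657624
T(3,2) = 0.657624 + (0.657624 − 0.658192)/15 = 0.657586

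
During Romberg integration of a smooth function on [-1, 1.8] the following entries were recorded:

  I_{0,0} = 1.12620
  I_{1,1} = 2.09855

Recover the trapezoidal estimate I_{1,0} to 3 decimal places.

1.855

From I_{1,1} = (4·I_{1,0} − I_{0,0})/3, solve for I_{1,0}:
4·I_{1,0} = 3·2.09855 + 1.12620 = 7.42185
I_{1,0} = 1.85546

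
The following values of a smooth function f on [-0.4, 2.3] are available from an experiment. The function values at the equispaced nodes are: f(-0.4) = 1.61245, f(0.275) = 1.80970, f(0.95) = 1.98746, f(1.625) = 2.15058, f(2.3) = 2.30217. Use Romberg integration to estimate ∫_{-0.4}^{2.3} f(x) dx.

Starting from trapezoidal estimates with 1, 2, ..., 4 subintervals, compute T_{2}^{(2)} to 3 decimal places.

5.339

T_{0}^{(0)} (trapezoid, 1 panel, h=2.7000): 5.28474
T_{1}^{(0)} (trapezoid, 2 panels, h=1.3500): 5.32544
T_{2}^{(0)} (trapezoid, 4 panels, h=0.6750): 5.33591
T_{1}^{(1)} = 5.32544 + (5.32544 − 5.28474)/3 = 5.33901
T_{2}^{(1)} = 5.33591 + (5.33591 − 5.32544)/3 = 5.33940
T_{2}^{(2)} = 5.33940 + (5.33940 − 5.33901)/15 = 5.33943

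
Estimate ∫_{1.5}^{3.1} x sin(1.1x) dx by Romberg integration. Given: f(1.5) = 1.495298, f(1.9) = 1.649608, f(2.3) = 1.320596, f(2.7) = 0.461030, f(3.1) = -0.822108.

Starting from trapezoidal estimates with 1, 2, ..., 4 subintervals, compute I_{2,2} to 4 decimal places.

I_{0,0} (trapezoid, 1 panel, h=1.6000): 0.538552
I_{1,0} (trapezoid, 2 panels, h=0.8000): 1.325753
I_{2,0} (trapezoid, 4 panels, h=0.4000): 1.507132
I_{1,1} = 1.325753 + (1.325753 − 0.538552)/3 = 1.588153
I_{2,1} = 1.507132 + (1.507132 − 1.325753)/3 = 1.567592
I_{2,2} = 1.567592 + (1.567592 − 1.588153)/15 = 1.566221

1.5662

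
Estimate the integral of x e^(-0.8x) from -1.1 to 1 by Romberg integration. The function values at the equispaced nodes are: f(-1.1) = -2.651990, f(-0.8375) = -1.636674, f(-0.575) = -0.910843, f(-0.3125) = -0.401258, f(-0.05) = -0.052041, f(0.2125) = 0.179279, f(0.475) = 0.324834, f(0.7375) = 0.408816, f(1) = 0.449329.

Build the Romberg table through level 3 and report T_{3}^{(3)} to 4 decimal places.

-0.8117

T_{0}^{(0)} (trapezoid, 1 panel, h=2.1000): -2.312794
T_{1}^{(0)} (trapezoid, 2 panels, h=1.0500): -1.211040
T_{2}^{(0)} (trapezoid, 4 panels, h=0.5250): -0.913175
T_{3}^{(0)} (trapezoid, 8 panels, h=0.2625): -0.837170
T_{1}^{(1)} = -1.211040 + (-1.211040 − (-2.312794))/3 = -0.843789
T_{2}^{(1)} = -0.913175 + (-0.913175 − (-1.211040))/3 = -0.813887
T_{3}^{(1)} = -0.837170 + (-0.837170 − (-0.913175))/3 = -0.811835
T_{2}^{(2)} = -0.813887 + (-0.813887 − (-0.843789))/15 = -0.811894
T_{3}^{(2)} = -0.811835 + (-0.811835 − (-0.813887))/15 = -0.811698
T_{3}^{(3)} = -0.811698 + (-0.811698 − (-0.811894))/63 = -0.811695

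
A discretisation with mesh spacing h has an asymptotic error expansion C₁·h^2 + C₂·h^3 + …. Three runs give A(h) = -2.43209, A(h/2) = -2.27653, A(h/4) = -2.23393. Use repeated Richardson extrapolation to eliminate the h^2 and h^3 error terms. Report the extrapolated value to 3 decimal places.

-2.219

First eliminate the h^2 term (factor 2^2 = 4):
  B₁ = (4·(-2.27653) − (-2.43209))/3 = -2.22468
  B₂ = (4·(-2.23393) − (-2.27653))/3 = -2.21973
Then eliminate the h^3 term (factor 2^3 = 8):
  (8·(-2.21973) − (-2.22468))/7 = -2.21902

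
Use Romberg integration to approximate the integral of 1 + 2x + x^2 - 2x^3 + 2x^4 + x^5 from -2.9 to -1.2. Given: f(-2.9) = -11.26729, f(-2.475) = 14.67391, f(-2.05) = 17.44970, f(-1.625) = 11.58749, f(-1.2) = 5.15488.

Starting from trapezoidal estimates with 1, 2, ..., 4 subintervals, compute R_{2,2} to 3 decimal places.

R_{0,0} (trapezoid, 1 panel, h=1.7000): -5.19555
R_{1,0} (trapezoid, 2 panels, h=0.8500): 12.23447
R_{2,0} (trapezoid, 4 panels, h=0.4250): 17.27833
R_{1,1} = 12.23447 + (12.23447 − (-5.19555))/3 = 18.04448
R_{2,1} = 17.27833 + (17.27833 − 12.23447)/3 = 18.95962
R_{2,2} = 18.95962 + (18.95962 − 18.04448)/15 = 19.02063

19.021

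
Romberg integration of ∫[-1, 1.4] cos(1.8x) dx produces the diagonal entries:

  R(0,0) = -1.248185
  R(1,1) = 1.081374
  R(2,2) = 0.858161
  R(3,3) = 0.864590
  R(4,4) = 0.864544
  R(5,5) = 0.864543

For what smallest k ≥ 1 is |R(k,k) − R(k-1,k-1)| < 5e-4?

k = 4

|R(1,1) − R(0,0)| = 2.329559 ≥ 5e-4
|R(2,2) − R(1,1)| = 0.223213 ≥ 5e-4
|R(3,3) − R(2,2)| = 0.006429 ≥ 5e-4
|R(4,4) − R(3,3)| = 0.000046 < 5e-4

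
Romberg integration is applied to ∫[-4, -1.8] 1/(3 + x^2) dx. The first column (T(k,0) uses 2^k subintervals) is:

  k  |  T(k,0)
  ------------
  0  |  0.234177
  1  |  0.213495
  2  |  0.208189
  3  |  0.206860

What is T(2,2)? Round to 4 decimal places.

T(1,1) = (4·0.213495 − 0.234177) / 3 = 0.206601
T(2,1) = (4·0.208189 − 0.213495) / 3 = 0.206420
T(2,2) = (16·0.206420 − 0.206601) / 15 = 0.206408

0.2064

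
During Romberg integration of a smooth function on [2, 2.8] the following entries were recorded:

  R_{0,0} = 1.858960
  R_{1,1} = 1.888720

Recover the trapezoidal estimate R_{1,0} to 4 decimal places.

1.8813

From R_{1,1} = (4·R_{1,0} − R_{0,0})/3, solve for R_{1,0}:
4·R_{1,0} = 3·1.888720 + 1.858960 = 7.525120
R_{1,0} = 1.881280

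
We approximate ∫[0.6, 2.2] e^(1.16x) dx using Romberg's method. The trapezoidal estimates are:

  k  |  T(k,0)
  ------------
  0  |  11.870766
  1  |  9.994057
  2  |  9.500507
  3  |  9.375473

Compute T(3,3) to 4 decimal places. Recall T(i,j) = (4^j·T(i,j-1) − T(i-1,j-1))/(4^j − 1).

T(1,1) = (4·9.994057 − 11.870766) / 3 = 9.368487
T(2,1) = 9.500507 + (9.500507 − 9.994057)/3 = 9.335990
T(3,1) = 9.375473 + (9.375473 − 9.500507)/3 = 9.333795
T(2,2) = 9.335990 + (9.335990 − 9.368487)/15 = 9.333824
T(3,2) = 9.333795 + (9.333795 − 9.335990)/15 = 9.333649
T(3,3) = 9.333649 + (9.333649 − 9.333824)/63 = 9.333646

9.3336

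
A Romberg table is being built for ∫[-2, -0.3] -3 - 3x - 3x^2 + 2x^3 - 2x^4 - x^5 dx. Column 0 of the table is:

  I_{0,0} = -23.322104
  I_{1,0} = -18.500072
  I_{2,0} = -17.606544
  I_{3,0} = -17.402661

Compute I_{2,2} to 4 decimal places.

Richardson extrapolation on the trapezoidal column (denominator 4−1=3):
I_{1,1} = (4·(-18.500072) − (-23.322104)) / 3 = -16.892728
I_{2,1} = -17.606544 + (-17.606544 − (-18.500072))/3 = -17.308701
I_{2,2} = -17.308701 + (-17.308701 − (-16.892728))/15 = -17.336433

-17.3364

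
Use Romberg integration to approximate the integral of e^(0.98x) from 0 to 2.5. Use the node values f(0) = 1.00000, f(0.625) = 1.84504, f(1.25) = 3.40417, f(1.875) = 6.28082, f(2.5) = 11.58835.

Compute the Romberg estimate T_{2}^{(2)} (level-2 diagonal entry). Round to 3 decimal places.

10.805

T_{0}^{(0)} (trapezoid, 1 panel, h=2.5000): 15.73544
T_{1}^{(0)} (trapezoid, 2 panels, h=1.2500): 12.12293
T_{2}^{(0)} (trapezoid, 4 panels, h=0.6250): 11.14013
T_{1}^{(1)} = 12.12293 + (12.12293 − 15.73544)/3 = 10.91876
T_{2}^{(1)} = 11.14013 + (11.14013 − 12.12293)/3 = 10.81253
T_{2}^{(2)} = 10.81253 + (10.81253 − 10.91876)/15 = 10.80545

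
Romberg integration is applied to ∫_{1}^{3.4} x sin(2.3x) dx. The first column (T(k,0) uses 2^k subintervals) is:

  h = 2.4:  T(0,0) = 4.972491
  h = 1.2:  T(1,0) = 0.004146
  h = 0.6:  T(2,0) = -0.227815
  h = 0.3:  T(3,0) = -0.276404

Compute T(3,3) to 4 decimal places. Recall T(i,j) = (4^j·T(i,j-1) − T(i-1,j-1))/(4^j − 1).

-0.2930

Richardson extrapolation on the trapezoidal column (denominator 4−1=3):
T(1,1) = 0.004146 + (0.004146 − 4.972491)/3 = -1.651969
T(2,1) = -0.227815 + (-0.227815 − 0.004146)/3 = -0.305135
T(3,1) = (4·(-0.276404) − (-0.227815)) / 3 = -0.292600
T(2,2) = -0.305135 + (-0.305135 − (-1.651969))/15 = -0.215346
T(3,2) = -0.292600 + (-0.292600 − (-0.305135))/15 = -0.291764
T(3,3) = (64·(-0.291764) − (-0.215346)) / 63 = -0.292977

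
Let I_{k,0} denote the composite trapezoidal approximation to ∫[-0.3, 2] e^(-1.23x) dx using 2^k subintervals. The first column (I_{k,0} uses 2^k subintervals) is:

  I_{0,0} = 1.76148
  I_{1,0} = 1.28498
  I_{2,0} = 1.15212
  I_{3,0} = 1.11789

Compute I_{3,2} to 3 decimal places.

1.106

Richardson extrapolation on the trapezoidal column (denominator 4−1=3):
I_{2,1} = 1.15212 + (1.15212 − 1.28498)/3 = 1.10783
I_{3,1} = (4·1.11789 − 1.15212) / 3 = 1.10648
I_{3,2} = 1.10648 + (1.10648 − 1.10783)/15 = 1.10639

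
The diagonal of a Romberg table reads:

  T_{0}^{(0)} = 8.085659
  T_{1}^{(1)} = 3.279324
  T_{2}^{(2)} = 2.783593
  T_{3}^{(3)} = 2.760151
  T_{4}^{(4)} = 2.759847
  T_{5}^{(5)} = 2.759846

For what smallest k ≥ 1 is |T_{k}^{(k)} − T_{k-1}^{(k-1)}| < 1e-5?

k = 5

|T_{1}^{(1)} − T_{0}^{(0)}| = 4.806335 ≥ 1e-5
|T_{2}^{(2)} − T_{1}^{(1)}| = 0.495731 ≥ 1e-5
|T_{3}^{(3)} − T_{2}^{(2)}| = 0.023442 ≥ 1e-5
|T_{4}^{(4)} − T_{3}^{(3)}| = 0.000304 ≥ 1e-5
|T_{5}^{(5)} − T_{4}^{(4)}| = 0.000001 < 1e-5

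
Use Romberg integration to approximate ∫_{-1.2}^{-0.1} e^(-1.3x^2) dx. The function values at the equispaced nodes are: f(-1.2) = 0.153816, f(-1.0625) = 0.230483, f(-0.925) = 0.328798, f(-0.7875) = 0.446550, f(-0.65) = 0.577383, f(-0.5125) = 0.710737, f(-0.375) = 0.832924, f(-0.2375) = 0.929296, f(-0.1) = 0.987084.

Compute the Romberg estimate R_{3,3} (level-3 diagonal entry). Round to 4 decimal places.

0.6365

R_{0,0} (trapezoid, 1 panel, h=1.1000): 0.627495
R_{1,0} (trapezoid, 2 panels, h=0.5500): 0.631308
R_{2,0} (trapezoid, 4 panels, h=0.2750): 0.635128
R_{3,0} (trapezoid, 8 panels, h=0.1375): 0.636160
R_{1,1} = 0.631308 + (0.631308 − 0.627495)/3 = 0.632579
R_{2,1} = 0.635128 + (0.635128 − 0.631308)/3 = 0.636401
R_{3,1} = 0.636160 + (0.636160 − 0.635128)/3 = 0.636504
R_{2,2} = 0.636401 + (0.636401 − 0.632579)/15 = 0.636656
R_{3,2} = 0.636504 + (0.636504 − 0.636401)/15 = 0.636511
R_{3,3} = 0.636511 + (0.636511 − 0.636656)/63 = 0.636509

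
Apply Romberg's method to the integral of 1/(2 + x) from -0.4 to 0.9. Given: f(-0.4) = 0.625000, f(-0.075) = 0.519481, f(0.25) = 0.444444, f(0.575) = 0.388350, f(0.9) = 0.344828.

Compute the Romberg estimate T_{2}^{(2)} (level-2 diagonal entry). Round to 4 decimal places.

T_{0}^{(0)} (trapezoid, 1 panel, h=1.3000): 0.630388
T_{1}^{(0)} (trapezoid, 2 panels, h=0.6500): 0.604083
T_{2}^{(0)} (trapezoid, 4 panels, h=0.3250): 0.597086
T_{1}^{(1)} = 0.604083 + (0.604083 − 0.630388)/3 = 0.595315
T_{2}^{(1)} = 0.597086 + (0.597086 − 0.604083)/3 = 0.594754
T_{2}^{(2)} = 0.594754 + (0.594754 − 0.595315)/15 = 0.594717

0.5947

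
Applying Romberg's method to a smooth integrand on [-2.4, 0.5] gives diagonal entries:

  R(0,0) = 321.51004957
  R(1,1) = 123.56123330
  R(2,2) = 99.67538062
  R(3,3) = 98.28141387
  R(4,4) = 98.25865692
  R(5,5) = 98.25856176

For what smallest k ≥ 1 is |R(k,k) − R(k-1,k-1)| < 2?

k = 3

|R(1,1) − R(0,0)| = 197.94881627 ≥ 2
|R(2,2) − R(1,1)| = 23.88585268 ≥ 2
|R(3,3) − R(2,2)| = 1.39396675 < 2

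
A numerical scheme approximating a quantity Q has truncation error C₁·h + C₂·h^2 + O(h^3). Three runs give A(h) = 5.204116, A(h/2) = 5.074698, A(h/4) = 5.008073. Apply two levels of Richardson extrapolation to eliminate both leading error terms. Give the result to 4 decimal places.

First eliminate the h term (factor 2^1 = 2):
  B₁ = (2·5.074698 − 5.204116)/1 = 4.945280
  B₂ = (2·5.008073 − 5.074698)/1 = 4.941448
Then eliminate the h^2 term (factor 2^2 = 4):
  (4·4.941448 − 4.945280)/3 = 4.940171

4.9402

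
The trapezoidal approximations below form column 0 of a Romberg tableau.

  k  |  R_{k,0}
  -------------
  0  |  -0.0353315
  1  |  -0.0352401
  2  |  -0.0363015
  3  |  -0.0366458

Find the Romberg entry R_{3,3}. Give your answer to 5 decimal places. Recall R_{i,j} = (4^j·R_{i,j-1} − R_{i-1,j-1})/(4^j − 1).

-0.03677

Richardson extrapolation on the trapezoidal column (denominator 4−1=3):
R_{1,1} = (4·(-0.0352401) − (-0.0353315)) / 3 = -0.0352096
R_{2,1} = (4·(-0.0363015) − (-0.0352401)) / 3 = -0.0366553
R_{3,1} = -0.0366458 + (-0.0366458 − (-0.0363015))/3 = -0.0367606
R_{2,2} = (16·(-0.0366553) − (-0.0352096)) / 15 = -0.0367517
R_{3,2} = (16·(-0.0367606) − (-0.0366553)) / 15 = -0.0367676
R_{3,3} = (64·(-0.0367676) − (-0.0367517)) / 63 = -0.0367679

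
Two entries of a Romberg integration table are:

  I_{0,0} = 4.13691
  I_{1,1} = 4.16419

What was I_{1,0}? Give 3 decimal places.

4.157

From I_{1,1} = (4·I_{1,0} − I_{0,0})/3, solve for I_{1,0}:
4·I_{1,0} = 3·4.16419 + 4.13691 = 16.62948
I_{1,0} = 4.15737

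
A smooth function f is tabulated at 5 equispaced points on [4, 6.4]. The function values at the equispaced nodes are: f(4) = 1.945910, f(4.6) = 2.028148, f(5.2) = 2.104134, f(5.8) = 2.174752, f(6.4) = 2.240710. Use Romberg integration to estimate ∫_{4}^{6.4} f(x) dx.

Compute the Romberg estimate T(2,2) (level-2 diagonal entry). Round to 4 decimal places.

T(0,0) (trapezoid, 1 panel, h=2.4000): 5.023944
T(1,0) (trapezoid, 2 panels, h=1.2000): 5.036933
T(2,0) (trapezoid, 4 panels, h=0.6000): 5.040206
T(1,1) = 5.036933 + (5.036933 − 5.023944)/3 = 5.041263
T(2,1) = 5.040206 + (5.040206 − 5.036933)/3 = 5.041297
T(2,2) = 5.041297 + (5.041297 − 5.041263)/15 = 5.041299

5.0413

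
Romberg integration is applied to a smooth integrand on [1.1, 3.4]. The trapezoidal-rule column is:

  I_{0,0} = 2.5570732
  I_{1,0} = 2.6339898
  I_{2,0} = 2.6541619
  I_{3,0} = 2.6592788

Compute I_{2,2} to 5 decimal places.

Richardson extrapolation on the trapezoidal column (denominator 4−1=3):
I_{1,1} = (4·2.6339898 − 2.5570732) / 3 = 2.6596287
I_{2,1} = (4·2.6541619 − 2.6339898) / 3 = 2.6608859
I_{2,2} = 2.6608859 + (2.6608859 − 2.6596287)/15 = 2.6609697
(Column j=1 coincides with Simpson's rule on the same nodes.)

2.66097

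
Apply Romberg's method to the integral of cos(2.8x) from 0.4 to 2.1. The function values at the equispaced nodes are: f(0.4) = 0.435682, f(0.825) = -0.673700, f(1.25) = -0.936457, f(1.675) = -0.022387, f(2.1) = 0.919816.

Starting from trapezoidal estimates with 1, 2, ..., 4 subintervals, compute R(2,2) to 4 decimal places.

-0.4538

R(0,0) (trapezoid, 1 panel, h=1.7000): 1.152173
R(1,0) (trapezoid, 2 panels, h=0.8500): -0.219902
R(2,0) (trapezoid, 4 panels, h=0.4250): -0.405788
R(1,1) = -0.219902 + (-0.219902 − 1.152173)/3 = -0.677260
R(2,1) = -0.405788 + (-0.405788 − (-0.219902))/3 = -0.467750
R(2,2) = -0.467750 + (-0.467750 − (-0.677260))/15 = -0.453783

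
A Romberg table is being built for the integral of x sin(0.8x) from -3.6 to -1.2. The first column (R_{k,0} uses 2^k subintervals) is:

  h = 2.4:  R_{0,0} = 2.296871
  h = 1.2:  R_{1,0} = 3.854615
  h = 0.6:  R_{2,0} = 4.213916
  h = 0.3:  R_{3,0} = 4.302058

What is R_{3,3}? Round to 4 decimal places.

Richardson extrapolation on the trapezoidal column (denominator 4−1=3):
R_{1,1} = (4·3.854615 − 2.296871) / 3 = 4.373863
R_{2,1} = (4·4.213916 − 3.854615) / 3 = 4.333683
R_{3,1} = (4·4.302058 − 4.213916) / 3 = 4.331439
R_{2,2} = 4.333683 + (4.333683 − 4.373863)/15 = 4.331004
R_{3,2} = (16·4.331439 − 4.333683) / 15 = 4.331289
R_{3,3} = 4.331289 + (4.331289 − 4.331004)/63 = 4.331294

4.3313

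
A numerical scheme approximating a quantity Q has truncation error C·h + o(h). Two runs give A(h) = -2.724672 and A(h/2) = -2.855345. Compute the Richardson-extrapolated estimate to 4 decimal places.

The leading error scales as h; refining by a factor of 2 reduces it by 2^1 = 2.
Extrapolated value = (2·A(h/2) − A(h)) / (2 − 1)
= (2·(-2.855345) − (-2.724672)) / 1
= -2.986018 / 1 = -2.986018

-2.9860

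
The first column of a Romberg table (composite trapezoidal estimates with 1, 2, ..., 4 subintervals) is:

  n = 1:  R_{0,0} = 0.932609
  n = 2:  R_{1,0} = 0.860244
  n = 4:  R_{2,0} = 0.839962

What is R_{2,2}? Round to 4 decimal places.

Richardson extrapolation on the trapezoidal column (denominator 4−1=3):
R_{1,1} = 0.860244 + (0.860244 − 0.932609)/3 = 0.836122
R_{2,1} = 0.839962 + (0.839962 − 0.860244)/3 = 0.833201
R_{2,2} = (16·0.833201 − 0.836122) / 15 = 0.833006

0.8330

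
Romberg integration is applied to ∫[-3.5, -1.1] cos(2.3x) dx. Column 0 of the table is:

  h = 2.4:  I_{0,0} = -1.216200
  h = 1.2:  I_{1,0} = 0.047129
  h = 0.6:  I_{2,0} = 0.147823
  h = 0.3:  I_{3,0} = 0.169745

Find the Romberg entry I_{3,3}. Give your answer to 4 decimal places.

0.1770

Richardson extrapolation on the trapezoidal column (denominator 4−1=3):
I_{1,1} = 0.047129 + (0.047129 − (-1.216200))/3 = 0.468239
I_{2,1} = 0.147823 + (0.147823 − 0.047129)/3 = 0.181388
I_{3,1} = (4·0.169745 − 0.147823) / 3 = 0.177052
I_{2,2} = 0.181388 + (0.181388 − 0.468239)/15 = 0.162265
I_{3,2} = (16·0.177052 − 0.181388) / 15 = 0.176763
I_{3,3} = (64·0.176763 − 0.162265) / 63 = 0.176993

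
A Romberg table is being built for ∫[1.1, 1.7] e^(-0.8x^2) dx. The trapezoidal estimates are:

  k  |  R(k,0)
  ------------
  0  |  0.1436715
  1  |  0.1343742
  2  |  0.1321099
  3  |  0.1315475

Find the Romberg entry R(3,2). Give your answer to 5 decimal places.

R(2,1) = 0.1321099 + (0.1321099 − 0.1343742)/3 = 0.1313551
R(3,1) = (4·0.1315475 − 0.1321099) / 3 = 0.1313600
R(3,2) = (16·0.1313600 − 0.1313551) / 15 = 0.1313603
(Column j=1 coincides with Simpson's rule on the same nodes.)

0.13136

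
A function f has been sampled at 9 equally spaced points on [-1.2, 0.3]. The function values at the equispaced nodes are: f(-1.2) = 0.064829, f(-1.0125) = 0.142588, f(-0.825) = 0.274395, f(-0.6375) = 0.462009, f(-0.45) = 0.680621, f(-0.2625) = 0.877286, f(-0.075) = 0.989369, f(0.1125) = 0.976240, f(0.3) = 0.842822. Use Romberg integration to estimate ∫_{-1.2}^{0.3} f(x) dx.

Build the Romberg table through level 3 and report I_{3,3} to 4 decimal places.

I_{0,0} (trapezoid, 1 panel, h=1.5000): 0.680738
I_{1,0} (trapezoid, 2 panels, h=0.7500): 0.850835
I_{2,0} (trapezoid, 4 panels, h=0.3750): 0.899329
I_{3,0} (trapezoid, 8 panels, h=0.1875): 0.910563
I_{1,1} = 0.850835 + (0.850835 − 0.680738)/3 = 0.907534
I_{2,1} = 0.899329 + (0.899329 − 0.850835)/3 = 0.915494
I_{3,1} = 0.910563 + (0.910563 − 0.899329)/3 = 0.914308
I_{2,2} = 0.915494 + (0.915494 − 0.907534)/15 = 0.916025
I_{3,2} = 0.914308 + (0.914308 − 0.915494)/15 = 0.914229
I_{3,3} = 0.914229 + (0.914229 − 0.916025)/63 = 0.914200

0.9142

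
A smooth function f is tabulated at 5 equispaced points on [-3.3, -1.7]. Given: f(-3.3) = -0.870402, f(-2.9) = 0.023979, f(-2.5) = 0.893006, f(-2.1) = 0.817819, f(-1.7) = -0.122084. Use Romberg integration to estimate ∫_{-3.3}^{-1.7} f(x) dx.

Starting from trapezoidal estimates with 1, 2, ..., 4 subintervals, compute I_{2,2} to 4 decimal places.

I_{0,0} (trapezoid, 1 panel, h=1.6000): -0.793989
I_{1,0} (trapezoid, 2 panels, h=0.8000): 0.317410
I_{2,0} (trapezoid, 4 panels, h=0.4000): 0.495424
I_{1,1} = 0.317410 + (0.317410 − (-0.793989))/3 = 0.687876
I_{2,1} = 0.495424 + (0.495424 − 0.317410)/3 = 0.554762
I_{2,2} = 0.554762 + (0.554762 − 0.687876)/15 = 0.545888

0.5459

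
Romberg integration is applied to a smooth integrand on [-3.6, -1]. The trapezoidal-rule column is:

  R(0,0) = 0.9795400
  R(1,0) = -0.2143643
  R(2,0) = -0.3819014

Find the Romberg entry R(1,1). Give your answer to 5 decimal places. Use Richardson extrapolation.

R(1,1) = -0.2143643 + (-0.2143643 − 0.9795400)/3 = -0.6123324

-0.61233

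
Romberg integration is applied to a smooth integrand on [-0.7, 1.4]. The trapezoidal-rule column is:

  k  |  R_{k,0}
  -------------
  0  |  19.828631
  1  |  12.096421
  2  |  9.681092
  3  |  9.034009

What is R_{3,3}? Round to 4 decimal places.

8.8142

R_{1,1} = (4·12.096421 − 19.828631) / 3 = 9.519018
R_{2,1} = 9.681092 + (9.681092 − 12.096421)/3 = 8.875982
R_{3,1} = 9.034009 + (9.034009 − 9.681092)/3 = 8.818315
R_{2,2} = 8.875982 + (8.875982 − 9.519018)/15 = 8.833113
R_{3,2} = 8.818315 + (8.818315 − 8.875982)/15 = 8.814471
R_{3,3} = (64·8.814471 − 8.833113) / 63 = 8.814175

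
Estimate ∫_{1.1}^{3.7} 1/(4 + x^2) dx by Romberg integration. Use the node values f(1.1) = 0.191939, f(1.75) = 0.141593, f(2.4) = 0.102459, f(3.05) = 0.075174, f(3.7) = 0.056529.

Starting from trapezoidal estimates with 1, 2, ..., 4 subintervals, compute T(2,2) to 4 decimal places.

0.2862

T(0,0) (trapezoid, 1 panel, h=2.6000): 0.323008
T(1,0) (trapezoid, 2 panels, h=1.3000): 0.294701
T(2,0) (trapezoid, 4 panels, h=0.6500): 0.288249
T(1,1) = 0.294701 + (0.294701 − 0.323008)/3 = 0.285265
T(2,1) = 0.288249 + (0.288249 − 0.294701)/3 = 0.286098
T(2,2) = 0.286098 + (0.286098 − 0.285265)/15 = 0.286154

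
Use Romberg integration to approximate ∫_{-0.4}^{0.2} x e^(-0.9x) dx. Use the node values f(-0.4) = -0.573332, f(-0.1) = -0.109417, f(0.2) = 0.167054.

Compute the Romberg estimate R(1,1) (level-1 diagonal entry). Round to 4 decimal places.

R(0,0) (trapezoid, 1 panel, h=0.6000): -0.121883
R(1,0) (trapezoid, 2 panels, h=0.3000): -0.093767
R(1,1) = -0.093767 + (-0.093767 − (-0.121883))/3 = -0.084395

-0.0844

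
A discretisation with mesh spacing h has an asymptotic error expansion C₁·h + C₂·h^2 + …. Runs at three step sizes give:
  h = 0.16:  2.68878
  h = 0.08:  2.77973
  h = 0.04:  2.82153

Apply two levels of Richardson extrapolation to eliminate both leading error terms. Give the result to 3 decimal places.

2.861

First eliminate the h term (factor 2^1 = 2):
  B₁ = (2·2.77973 − 2.68878)/1 = 2.87068
  B₂ = (2·2.82153 − 2.77973)/1 = 2.86333
Then eliminate the h^2 term (factor 2^2 = 4):
  (4·2.86333 − 2.87068)/3 = 2.86088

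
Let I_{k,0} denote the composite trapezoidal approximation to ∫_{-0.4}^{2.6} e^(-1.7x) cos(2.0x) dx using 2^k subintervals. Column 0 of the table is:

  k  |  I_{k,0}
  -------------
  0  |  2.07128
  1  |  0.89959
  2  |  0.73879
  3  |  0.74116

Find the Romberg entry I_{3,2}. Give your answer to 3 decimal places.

0.746

Richardson extrapolation on the trapezoidal column (denominator 4−1=3):
I_{2,1} = 0.73879 + (0.73879 − 0.89959)/3 = 0.68519
I_{3,1} = 0.74116 + (0.74116 − 0.73879)/3 = 0.74195
I_{3,2} = 0.74195 + (0.74195 − 0.68519)/15 = 0.74573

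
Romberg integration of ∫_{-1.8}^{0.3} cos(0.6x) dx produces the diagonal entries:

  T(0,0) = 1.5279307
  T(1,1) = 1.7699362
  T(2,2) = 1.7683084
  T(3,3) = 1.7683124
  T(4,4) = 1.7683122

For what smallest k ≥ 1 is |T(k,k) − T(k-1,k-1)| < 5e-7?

|T(1,1) − T(0,0)| = 0.2420055 ≥ 5e-7
|T(2,2) − T(1,1)| = 0.0016278 ≥ 5e-7
|T(3,3) − T(2,2)| = 0.0000040 ≥ 5e-7
|T(4,4) − T(3,3)| = 0.0000002 < 5e-7

k = 4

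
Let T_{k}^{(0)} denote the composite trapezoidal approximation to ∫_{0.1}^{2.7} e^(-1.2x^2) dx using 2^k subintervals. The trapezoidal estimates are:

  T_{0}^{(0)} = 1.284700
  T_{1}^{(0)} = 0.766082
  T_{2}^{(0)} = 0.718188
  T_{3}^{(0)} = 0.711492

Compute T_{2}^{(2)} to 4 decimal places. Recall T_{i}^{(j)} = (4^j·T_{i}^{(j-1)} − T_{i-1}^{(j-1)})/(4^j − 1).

Richardson extrapolation on the trapezoidal column (denominator 4−1=3):
T_{1}^{(1)} = (4·0.766082 − 1.284700) / 3 = 0.593209
T_{2}^{(1)} = (4·0.718188 − 0.766082) / 3 = 0.702223
T_{2}^{(2)} = (16·0.702223 − 0.593209) / 15 = 0.709491

0.7095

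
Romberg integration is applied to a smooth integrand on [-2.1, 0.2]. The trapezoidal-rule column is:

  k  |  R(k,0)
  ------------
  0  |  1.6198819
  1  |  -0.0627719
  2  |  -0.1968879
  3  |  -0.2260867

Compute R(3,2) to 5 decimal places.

Richardson extrapolation on the trapezoidal column (denominator 4−1=3):
R(2,1) = -0.1968879 + (-0.1968879 − (-0.0627719))/3 = -0.2415932
R(3,1) = (4·(-0.2260867) − (-0.1968879)) / 3 = -0.2358196
R(3,2) = (16·(-0.2358196) − (-0.2415932)) / 15 = -0.2354347

-0.23543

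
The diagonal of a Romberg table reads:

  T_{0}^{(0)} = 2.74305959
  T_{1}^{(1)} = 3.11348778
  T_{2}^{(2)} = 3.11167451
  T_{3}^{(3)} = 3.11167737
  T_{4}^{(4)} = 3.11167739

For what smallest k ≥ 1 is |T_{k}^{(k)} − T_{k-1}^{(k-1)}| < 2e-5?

|T_{1}^{(1)} − T_{0}^{(0)}| = 0.37042819 ≥ 2e-5
|T_{2}^{(2)} − T_{1}^{(1)}| = 0.00181327 ≥ 2e-5
|T_{3}^{(3)} − T_{2}^{(2)}| = 0.00000286 < 2e-5

k = 3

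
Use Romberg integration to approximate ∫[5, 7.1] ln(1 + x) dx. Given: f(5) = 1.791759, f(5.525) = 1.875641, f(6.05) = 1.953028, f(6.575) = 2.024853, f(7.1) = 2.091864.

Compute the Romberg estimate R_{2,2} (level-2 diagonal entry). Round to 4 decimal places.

4.0935

R_{0,0} (trapezoid, 1 panel, h=2.1000): 4.077804
R_{1,0} (trapezoid, 2 panels, h=1.0500): 4.089581
R_{2,0} (trapezoid, 4 panels, h=0.5250): 4.092550
R_{1,1} = 4.089581 + (4.089581 − 4.077804)/3 = 4.093507
R_{2,1} = 4.092550 + (4.092550 − 4.089581)/3 = 4.093540
R_{2,2} = 4.093540 + (4.093540 − 4.093507)/15 = 4.093542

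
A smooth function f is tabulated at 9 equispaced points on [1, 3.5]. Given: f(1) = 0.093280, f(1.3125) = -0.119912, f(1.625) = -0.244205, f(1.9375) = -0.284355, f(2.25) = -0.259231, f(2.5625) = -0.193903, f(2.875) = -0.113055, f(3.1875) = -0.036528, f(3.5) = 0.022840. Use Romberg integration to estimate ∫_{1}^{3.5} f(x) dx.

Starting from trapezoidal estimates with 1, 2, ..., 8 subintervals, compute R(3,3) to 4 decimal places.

R(0,0) (trapezoid, 1 panel, h=2.5000): 0.145150
R(1,0) (trapezoid, 2 panels, h=1.2500): -0.251464
R(2,0) (trapezoid, 4 panels, h=0.6250): -0.349019
R(3,0) (trapezoid, 8 panels, h=0.3125): -0.372853
R(1,1) = -0.251464 + (-0.251464 − 0.145150)/3 = -0.383669
R(2,1) = -0.349019 + (-0.349019 − (-0.251464))/3 = -0.381537
R(3,1) = -0.372853 + (-0.372853 − (-0.349019))/3 = -0.380798
R(2,2) = -0.381537 + (-0.381537 − (-0.383669))/15 = -0.381395
R(3,2) = -0.380798 + (-0.380798 − (-0.381537))/15 = -0.380749
R(3,3) = -0.380749 + (-0.380749 − (-0.381395))/63 = -0.380739

-0.3807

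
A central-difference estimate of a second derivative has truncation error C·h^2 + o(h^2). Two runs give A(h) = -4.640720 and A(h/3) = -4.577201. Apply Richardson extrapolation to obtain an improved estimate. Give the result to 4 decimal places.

-4.5693

The leading error scales as h^2; refining by a factor of 3 reduces it by 3^2 = 9.
Extrapolated value = (9·A(h/3) − A(h)) / (9 − 1)
= (9·(-4.577201) − (-4.640720)) / 8
= -36.554089 / 8 = -4.569261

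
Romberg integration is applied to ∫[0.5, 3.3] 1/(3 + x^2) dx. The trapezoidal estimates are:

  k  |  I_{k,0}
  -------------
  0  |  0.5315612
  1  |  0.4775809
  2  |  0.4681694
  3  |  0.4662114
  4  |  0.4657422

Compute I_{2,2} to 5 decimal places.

0.46540

I_{1,1} = (4·0.4775809 − 0.5315612) / 3 = 0.4595875
I_{2,1} = (4·0.4681694 − 0.4775809) / 3 = 0.4650322
I_{2,2} = 0.4650322 + (0.4650322 − 0.4595875)/15 = 0.4653952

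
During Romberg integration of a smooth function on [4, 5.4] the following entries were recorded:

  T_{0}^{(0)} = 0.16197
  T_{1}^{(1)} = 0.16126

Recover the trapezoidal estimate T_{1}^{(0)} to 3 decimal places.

0.161

From T_{1}^{(1)} = (4·T_{1}^{(0)} − T_{0}^{(0)})/3, solve for T_{1}^{(0)}:
4·T_{1}^{(0)} = 3·0.16126 + 0.16197 = 0.64575
T_{1}^{(0)} = 0.16144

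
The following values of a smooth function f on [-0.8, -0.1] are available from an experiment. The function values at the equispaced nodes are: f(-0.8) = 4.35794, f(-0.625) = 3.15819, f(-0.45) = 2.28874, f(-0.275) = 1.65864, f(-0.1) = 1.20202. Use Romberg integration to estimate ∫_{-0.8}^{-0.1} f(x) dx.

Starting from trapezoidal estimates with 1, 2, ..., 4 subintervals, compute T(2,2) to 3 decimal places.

T(0,0) (trapezoid, 1 panel, h=0.7000): 1.94599
T(1,0) (trapezoid, 2 panels, h=0.3500): 1.77405
T(2,0) (trapezoid, 4 panels, h=0.1750): 1.72997
T(1,1) = 1.77405 + (1.77405 − 1.94599)/3 = 1.71674
T(2,1) = 1.72997 + (1.72997 − 1.77405)/3 = 1.71528
T(2,2) = 1.71528 + (1.71528 − 1.71674)/15 = 1.71518

1.715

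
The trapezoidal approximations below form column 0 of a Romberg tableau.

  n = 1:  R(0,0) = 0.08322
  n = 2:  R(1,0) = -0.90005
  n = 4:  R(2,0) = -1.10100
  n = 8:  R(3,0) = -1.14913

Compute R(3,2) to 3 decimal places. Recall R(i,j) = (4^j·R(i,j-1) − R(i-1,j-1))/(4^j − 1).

-1.165

R(2,1) = (4·(-1.10100) − (-0.90005)) / 3 = -1.16798
R(3,1) = -1.14913 + (-1.14913 − (-1.10100))/3 = -1.16517
R(3,2) = (16·(-1.16517) − (-1.16798)) / 15 = -1.16498
(Column j=1 coincides with Simpson's rule on the same nodes.)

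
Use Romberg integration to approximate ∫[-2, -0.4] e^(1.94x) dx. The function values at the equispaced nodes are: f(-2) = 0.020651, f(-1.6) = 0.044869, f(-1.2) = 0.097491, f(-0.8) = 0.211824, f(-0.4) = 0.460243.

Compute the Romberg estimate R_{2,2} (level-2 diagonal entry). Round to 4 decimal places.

0.2267

R_{0,0} (trapezoid, 1 panel, h=1.6000): 0.384715
R_{1,0} (trapezoid, 2 panels, h=0.8000): 0.270350
R_{2,0} (trapezoid, 4 panels, h=0.4000): 0.237852
R_{1,1} = 0.270350 + (0.270350 − 0.384715)/3 = 0.232228
R_{2,1} = 0.237852 + (0.237852 − 0.270350)/3 = 0.227019
R_{2,2} = 0.227019 + (0.227019 − 0.232228)/15 = 0.226672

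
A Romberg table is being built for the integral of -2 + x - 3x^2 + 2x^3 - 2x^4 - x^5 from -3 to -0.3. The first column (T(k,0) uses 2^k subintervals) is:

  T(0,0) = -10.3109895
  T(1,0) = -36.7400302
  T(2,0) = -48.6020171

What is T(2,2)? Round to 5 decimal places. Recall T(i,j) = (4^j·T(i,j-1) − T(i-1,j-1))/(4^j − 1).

-53.02310

T(1,1) = -36.7400302 + (-36.7400302 − (-10.3109895))/3 = -45.5497104
T(2,1) = -48.6020171 + (-48.6020171 − (-36.7400302))/3 = -52.5560127
T(2,2) = -52.5560127 + (-52.5560127 − (-45.5497104))/15 = -53.0230995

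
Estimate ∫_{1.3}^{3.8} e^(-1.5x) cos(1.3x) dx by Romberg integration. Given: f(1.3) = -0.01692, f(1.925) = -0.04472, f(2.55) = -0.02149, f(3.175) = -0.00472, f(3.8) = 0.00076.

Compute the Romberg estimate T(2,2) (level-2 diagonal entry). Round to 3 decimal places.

T(0,0) (trapezoid, 1 panel, h=2.5000): -0.02020
T(1,0) (trapezoid, 2 panels, h=1.2500): -0.03696
T(2,0) (trapezoid, 4 panels, h=0.6250): -0.04938
T(1,1) = -0.03696 + (-0.03696 − (-0.02020))/3 = -0.04255
T(2,1) = -0.04938 + (-0.04938 − (-0.03696))/3 = -0.05352
T(2,2) = -0.05352 + (-0.05352 − (-0.04255))/15 = -0.05425

-0.054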